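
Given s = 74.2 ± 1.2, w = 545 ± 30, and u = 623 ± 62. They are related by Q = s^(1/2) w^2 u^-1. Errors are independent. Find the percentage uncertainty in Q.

For a monomial Q ∝ s^(1/2), w^2, u^-1, fractional errors add in quadrature:
  (½·δs/s)² = (0.5×0.0162)² = 6.54e-05;  (2·δw/w)² = (2×0.0550)² = 0.0121;  (-1·δu/u)² = (-1×0.0995)² = 0.00990
δQ/Q = √(0.0221) = 0.149

14.9%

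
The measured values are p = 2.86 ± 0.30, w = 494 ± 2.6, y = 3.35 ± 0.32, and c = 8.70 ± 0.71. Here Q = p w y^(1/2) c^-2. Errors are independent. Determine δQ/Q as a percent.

20.0%

Each factor contributes (exponent × relative error)² to (δQ/Q)²:
  (1·δp/p)² = (1×0.105)² = 0.0110;  (1·δw/w)² = (1×0.00526)² = 2.77e-05;  (½·δy/y)² = (0.5×0.0955)² = 0.00228;  (-2·δc/c)² = (-2×0.0816)² = 0.0266
δQ/Q = √(0.0400) = 0.200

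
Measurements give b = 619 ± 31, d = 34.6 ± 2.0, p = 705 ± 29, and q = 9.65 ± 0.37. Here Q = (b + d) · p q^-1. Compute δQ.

Let u = b + d = 654. δu = √(δb² + δd²) = √(961 + 4.00) = 31.1, so δu/u = 0.0475.
Q is then a monomial in u, p, q:
δQ/Q = √((δu/u)² + (1·δp/p)² + (-1·δq/q)²) = √(0.00226 + 0.00169 + 0.00147) = 0.0736
Q = 47800, so δQ = 0.0736 × 47800 = 3520.

3520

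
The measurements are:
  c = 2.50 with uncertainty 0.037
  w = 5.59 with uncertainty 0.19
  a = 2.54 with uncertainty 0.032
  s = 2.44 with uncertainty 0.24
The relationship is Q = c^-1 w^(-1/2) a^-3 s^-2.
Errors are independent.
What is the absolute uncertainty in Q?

Q is a product of powers, so relative uncertainties combine in quadrature:
  (-1·δc/c)² = (-1×0.0148)² = 0.000219;  (−½·δw/w)² = (-0.5×0.0340)² = 0.000289;  (-3·δa/a)² = (-3×0.0126)² = 0.00143;  (-2·δs/s)² = (-2×0.0984)² = 0.0387
δQ/Q = √(0.0406) = 0.202
Q = 0.00173, so δQ = 0.202 × 0.00173 = 0.000350.

0.000350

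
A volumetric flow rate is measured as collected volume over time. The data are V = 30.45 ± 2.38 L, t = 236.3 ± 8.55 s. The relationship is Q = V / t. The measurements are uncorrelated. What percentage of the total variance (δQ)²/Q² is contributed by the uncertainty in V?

(δQ/Q)² = (1·δV/V)² + (-1·δt/t)²
  V term: (1×0.0782)² = 0.00611
  t term: (-1×0.0362)² = 0.00131
Total = 0.00742. Share from V = 0.00611/0.00742 = 0.824.

82.4%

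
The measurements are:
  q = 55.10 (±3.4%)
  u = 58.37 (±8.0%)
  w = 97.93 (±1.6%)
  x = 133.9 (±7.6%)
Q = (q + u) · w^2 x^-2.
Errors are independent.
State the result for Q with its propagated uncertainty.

Let h = q + u = 113.5. δh = √(δq² + δu²) = √(3.51 + 21.8) = 5.03, so δh/h = 0.0443.
Q is then a monomial in h, w, x:
δQ/Q = √((δh/h)² + (2·δw/w)² + (-2·δx/x)²) = √(0.00197 + 0.00102 + 0.0231) = 0.162
Q = 60.69, so δQ = 0.162 × 60.69 = 9.80.

60.69 ± 9.80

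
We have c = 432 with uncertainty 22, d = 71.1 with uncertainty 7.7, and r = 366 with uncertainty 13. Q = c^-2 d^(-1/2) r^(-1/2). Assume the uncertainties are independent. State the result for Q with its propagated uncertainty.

(3.32 ± 0.388) × 10^-8

Products/powers → add relative errors in quadrature, weighted by exponent:
  (-2·δc/c)² = (-2×0.0509)² = 0.0104;  (−½·δd/d)² = (-0.5×0.108)² = 0.00293;  (−½·δr/r)² = (-0.5×0.0355)² = 0.000315
δQ/Q = √(0.0136) = 0.117
Q = 3.32e-08, so δQ = 0.117 × 3.32e-08 = 3.88e-09.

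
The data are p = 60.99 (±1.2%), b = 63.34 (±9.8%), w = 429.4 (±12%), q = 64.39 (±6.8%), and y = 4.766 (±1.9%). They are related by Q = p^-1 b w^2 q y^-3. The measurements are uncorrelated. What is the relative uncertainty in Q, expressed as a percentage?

Products/powers → add relative errors in quadrature, weighted by exponent:
  (-1·δp/p)² = (-1×0.0120)² = 0.000144;  (1·δb/b)² = (1×0.0980)² = 0.00960;  (2·δw/w)² = (2×0.120)² = 0.0576;  (1·δq/q)² = (1×0.0680)² = 0.00462;  (-3·δy/y)² = (-3×0.0190)² = 0.00325
δQ/Q = √(0.0752) = 0.274

27.4%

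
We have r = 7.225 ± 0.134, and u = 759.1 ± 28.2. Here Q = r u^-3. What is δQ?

1.87e-09

Products/powers → add relative errors in quadrature, weighted by exponent:
  (1·δr/r)² = (1×0.0185)² = 0.000344;  (-3·δu/u)² = (-3×0.0371)² = 0.0124
δQ/Q = √(0.0128) = 0.113
Q = 1.652e-08, so δQ = 0.113 × 1.652e-08 = 1.87e-09.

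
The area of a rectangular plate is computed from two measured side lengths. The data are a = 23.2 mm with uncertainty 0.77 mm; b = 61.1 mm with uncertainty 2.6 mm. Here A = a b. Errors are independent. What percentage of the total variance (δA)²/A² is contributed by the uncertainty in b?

62.2%

(δA/A)² = (1·δa/a)² + (1·δb/b)²
  a term: (1×0.0332)² = 0.00110
  b term: (1×0.0426)² = 0.00181
Total = 0.00291. Share from b = 0.00181/0.00291 = 0.622.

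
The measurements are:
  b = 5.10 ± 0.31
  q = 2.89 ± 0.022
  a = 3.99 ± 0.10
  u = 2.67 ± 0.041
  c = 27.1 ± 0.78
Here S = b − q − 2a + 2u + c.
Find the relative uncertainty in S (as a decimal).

0.0325

Sums and differences: (δS)² = Σ (cᵢ δxᵢ)².
  (δb)² = 0.0961;  (δq)² = 0.000484;  (2·δa)² = 0.0400;  (2·δu)² = 0.00672;  (δc)² = 0.608
δS = √(0.752) = 0.867
S = 26.7, so δS/S = 0.867/26.7 = 0.0325.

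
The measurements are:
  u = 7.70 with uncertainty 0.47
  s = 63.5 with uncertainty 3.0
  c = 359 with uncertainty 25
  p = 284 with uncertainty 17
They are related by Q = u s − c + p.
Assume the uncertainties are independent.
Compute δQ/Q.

Let w = u·s = 489. δw/w = √((1·δu/u)² + (1·δs/s)²) = √(0.00373 + 0.00223) = 0.0772, so δw = 37.7.
Q = w − c + p: δQ = √(δw² + δc² + δp²) = √(1420 + 625 + 289) = 48.4
Q = 414, so δQ/Q = 48.4/414 = 0.117.

0.117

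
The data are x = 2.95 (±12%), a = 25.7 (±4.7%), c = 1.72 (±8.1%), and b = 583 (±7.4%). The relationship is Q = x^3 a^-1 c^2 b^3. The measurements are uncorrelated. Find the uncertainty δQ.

Since Q is a product/quotient, work with relative uncertainties:
  (3·δx/x)² = (3×0.120)² = 0.130;  (-1·δa/a)² = (-1×0.0470)² = 0.00221;  (2·δc/c)² = (2×0.0810)² = 0.0262;  (3·δb/b)² = (3×0.0740)² = 0.0493
δQ/Q = √(0.207) = 0.455
Q = 5.86e+08, so δQ = 0.455 × 5.86e+08 = 2.67e+08.

2.67e+08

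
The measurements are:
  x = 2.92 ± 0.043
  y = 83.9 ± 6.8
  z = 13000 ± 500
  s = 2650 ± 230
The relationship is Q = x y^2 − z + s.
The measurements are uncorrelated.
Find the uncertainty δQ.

3390

Let p = x·y^2 = 20600. δp/p = √((1·δx/x)² + (2·δy/y)²) = √(0.000217 + 0.0263) = 0.163, so δp = 3350.
Q = p − z + s: δQ = √(δp² + δz² + δs²) = √(1.12e+07 + 2.5e+05 + 52900) = 3390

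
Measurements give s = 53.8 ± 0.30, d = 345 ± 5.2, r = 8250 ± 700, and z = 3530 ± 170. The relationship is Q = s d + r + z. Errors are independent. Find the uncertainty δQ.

Let p = s·d = 18600. δp/p = √((1·δs/s)² + (1·δd/d)²) = √(3.11e-05 + 0.000227) = 0.0161, so δp = 298.
Q = p + r + z: δQ = √(δp² + δr² + δz²) = √(89000 + 4.9e+05 + 28900) = 780

780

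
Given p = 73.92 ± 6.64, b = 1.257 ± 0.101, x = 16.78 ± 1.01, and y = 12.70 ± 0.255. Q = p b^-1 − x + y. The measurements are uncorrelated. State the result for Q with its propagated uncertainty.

54.73 ± 7.16

Let w = p·b^-1 = 58.81. δw/w = √((1·δp/p)² + (-1·δb/b)²) = √(0.00807 + 0.00646) = 0.121, so δw = 7.09.
Q = w − x + y: δQ = √(δw² + δx² + δy²) = √(50.2 + 1.02 + 0.0650) = 7.16
Q = 54.73.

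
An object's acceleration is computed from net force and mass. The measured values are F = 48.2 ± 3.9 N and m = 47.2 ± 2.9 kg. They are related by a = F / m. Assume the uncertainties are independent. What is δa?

0.104 m/s^2

a is a product of powers, so relative uncertainties combine in quadrature:
  (1·δF/F)² = (1×0.0809)² = 0.00655;  (-1·δm/m)² = (-1×0.0614)² = 0.00377
δa/a = √(0.0103) = 0.102
a = 1.02 m/s^2, so δa = 0.102 × 1.02 = 0.104 m/s^2.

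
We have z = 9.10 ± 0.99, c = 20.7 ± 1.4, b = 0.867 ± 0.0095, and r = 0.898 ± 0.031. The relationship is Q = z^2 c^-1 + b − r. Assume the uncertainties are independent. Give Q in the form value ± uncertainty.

Let p = z^2·c^-1 = 4.00. δp/p = √((2·δz/z)² + (-1·δc/c)²) = √(0.0473 + 0.00457) = 0.228, so δp = 0.912.
Q = p + b − r: δQ = √(δp² + δb² + δr²) = √(0.831 + 9.02e-05 + 0.000961) = 0.912
Q = 3.97.

3.97 ± 0.912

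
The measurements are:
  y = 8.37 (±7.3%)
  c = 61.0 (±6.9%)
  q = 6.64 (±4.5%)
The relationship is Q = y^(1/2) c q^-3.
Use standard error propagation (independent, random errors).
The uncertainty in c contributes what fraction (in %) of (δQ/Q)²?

19.6%

(δQ/Q)² = (½·δy/y)² + (1·δc/c)² + (-3·δq/q)²
  y term: (0.5×0.0730)² = 0.00133
  c term: (1×0.0690)² = 0.00476
  q term: (-3×0.0450)² = 0.0182
Total = 0.0243. Share from c = 0.00476/0.0243 = 0.196.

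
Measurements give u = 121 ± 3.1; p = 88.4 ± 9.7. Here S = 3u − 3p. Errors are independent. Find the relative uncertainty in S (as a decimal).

For a sum/difference, combine absolute errors in quadrature:
  (3·δu)² = 86.5;  (3·δp)² = 847
δS = √(933) = 30.5
S = 97.8, so δS/S = 30.5/97.8 = 0.312.

0.312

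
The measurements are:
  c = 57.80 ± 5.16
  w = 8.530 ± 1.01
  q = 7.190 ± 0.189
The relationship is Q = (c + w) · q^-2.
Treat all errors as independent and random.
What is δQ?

Let u = c + w = 66.33. δu = √(δc² + δw²) = √(26.6 + 1.02) = 5.26, so δu/u = 0.0793.
Q is then a monomial in u, q:
δQ/Q = √((δu/u)² + (-2·δq/q)²) = √(0.00628 + 0.00276) = 0.0951
Q = 1.283, so δQ = 0.0951 × 1.283 = 0.122.

0.122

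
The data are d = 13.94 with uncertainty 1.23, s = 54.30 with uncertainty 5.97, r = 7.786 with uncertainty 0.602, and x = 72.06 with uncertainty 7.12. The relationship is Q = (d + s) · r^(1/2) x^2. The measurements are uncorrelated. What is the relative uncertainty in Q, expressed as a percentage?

Let u = d + s = 68.24. δu = √(δd² + δs²) = √(1.51 + 35.6) = 6.10, so δu/u = 0.0893.
Q is then a monomial in u, r, x:
δQ/Q = √((δu/u)² + (½·δr/r)² + (2·δx/x)²) = √(0.00798 + 0.00149 + 0.0391) = 0.220

22.0%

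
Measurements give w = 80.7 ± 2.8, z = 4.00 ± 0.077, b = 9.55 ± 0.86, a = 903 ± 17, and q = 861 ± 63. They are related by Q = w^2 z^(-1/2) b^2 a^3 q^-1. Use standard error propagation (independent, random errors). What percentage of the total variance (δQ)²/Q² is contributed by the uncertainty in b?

70.7%

(δQ/Q)² = (2·δw/w)² + (−½·δz/z)² + (2·δb/b)² + (3·δa/a)² + (-1·δq/q)²
  w term: (2×0.0347)² = 0.00482
  z term: (-0.5×0.0192)² = 9.26e-05
  b term: (2×0.0901)² = 0.0324
  a term: (3×0.0188)² = 0.00319
  q term: (-1×0.0732)² = 0.00535
Total = 0.0459. Share from b = 0.0324/0.0459 = 0.707.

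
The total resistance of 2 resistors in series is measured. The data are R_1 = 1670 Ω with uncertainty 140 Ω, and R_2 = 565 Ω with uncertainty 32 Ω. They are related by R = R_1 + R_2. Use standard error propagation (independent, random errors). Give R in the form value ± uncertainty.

Absolute uncertainties add in quadrature for a linear combination:
  (δR_1)² = 19600;  (δR_2)² = 1020
δR = √(20600) = 144 Ω
R = 2240 Ω.

2240 ± 144 Ω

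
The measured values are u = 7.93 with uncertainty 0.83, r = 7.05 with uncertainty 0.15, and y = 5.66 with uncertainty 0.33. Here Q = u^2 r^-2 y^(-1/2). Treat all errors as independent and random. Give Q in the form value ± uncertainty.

0.532 ± 0.115

Since Q is a product/quotient, work with relative uncertainties:
  (2·δu/u)² = (2×0.105)² = 0.0438;  (-2·δr/r)² = (-2×0.0213)² = 0.00181;  (−½·δy/y)² = (-0.5×0.0583)² = 0.000850
δQ/Q = √(0.0465) = 0.216
Q = 0.532, so δQ = 0.216 × 0.532 = 0.115.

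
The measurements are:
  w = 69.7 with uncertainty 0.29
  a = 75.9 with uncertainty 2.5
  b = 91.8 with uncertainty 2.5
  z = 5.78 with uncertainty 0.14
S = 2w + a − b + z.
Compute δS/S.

0.0277

For a sum/difference, combine absolute errors in quadrature:
  (2·δw)² = 0.336;  (δa)² = 6.25;  (δb)² = 6.25;  (δz)² = 0.0196
δS = √(12.9) = 3.59
S = 129, so δS/S = 3.59/129 = 0.0277.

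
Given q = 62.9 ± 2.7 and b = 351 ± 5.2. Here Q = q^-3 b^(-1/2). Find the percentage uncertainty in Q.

12.9%

For a monomial Q ∝ q^-3, b^(-1/2), fractional errors add in quadrature:
  (-3·δq/q)² = (-3×0.0429)² = 0.0166;  (−½·δb/b)² = (-0.5×0.0148)² = 5.49e-05
δQ/Q = √(0.0166) = 0.129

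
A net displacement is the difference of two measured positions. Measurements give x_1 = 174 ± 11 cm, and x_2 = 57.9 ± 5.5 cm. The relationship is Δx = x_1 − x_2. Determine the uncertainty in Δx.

For a sum/difference, combine absolute errors in quadrature:
  (δx_1)² = 121;  (δx_2)² = 30.2
δΔx = √(151) = 12.3 cm

12.3 cm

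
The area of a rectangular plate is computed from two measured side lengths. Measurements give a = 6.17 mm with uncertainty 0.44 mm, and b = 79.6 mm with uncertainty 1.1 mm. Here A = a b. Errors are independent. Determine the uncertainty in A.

35.7 mm^2

A is a product of powers, so relative uncertainties combine in quadrature:
  (1·δa/a)² = (1×0.0713)² = 0.00509;  (1·δb/b)² = (1×0.0138)² = 0.000191
δA/A = √(0.00528) = 0.0726
A = 491 mm^2, so δA = 0.0726 × 491 = 35.7 mm^2.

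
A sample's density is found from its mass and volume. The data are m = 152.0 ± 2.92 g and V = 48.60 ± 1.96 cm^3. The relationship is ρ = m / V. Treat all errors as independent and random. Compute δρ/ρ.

Relative error in a monomial: (δρ/ρ)² = Σ (nᵢ · δxᵢ/xᵢ)².
  (1·δm/m)² = (1×0.0192)² = 0.000369;  (-1·δV/V)² = (-1×0.0403)² = 0.00163
δρ/ρ = √(0.00200) = 0.0447

0.0447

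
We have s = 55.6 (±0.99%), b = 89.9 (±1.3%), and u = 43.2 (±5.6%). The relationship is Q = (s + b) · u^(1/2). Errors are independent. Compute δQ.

Let w = s + b = 146. δw = √(δs² + δb²) = √(0.303 + 1.37) = 1.29, so δw/w = 0.00888.
Q is then a monomial in w, u:
δQ/Q = √((δw/w)² + (½·δu/u)²) = √(7.88e-05 + 0.000784) = 0.0294
Q = 956, so δQ = 0.0294 × 956 = 28.1.

28.1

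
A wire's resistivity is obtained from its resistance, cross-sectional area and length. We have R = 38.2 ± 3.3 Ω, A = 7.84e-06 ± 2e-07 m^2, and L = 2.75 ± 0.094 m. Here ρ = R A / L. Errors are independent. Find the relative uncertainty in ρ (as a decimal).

Each factor contributes (exponent × relative error)² to (δρ/ρ)²:
  (1·δR/R)² = (1×0.0864)² = 0.00746;  (1·δA/A)² = (1×0.0255)² = 0.000651;  (-1·δL/L)² = (-1×0.0342)² = 0.00117
δρ/ρ = √(0.00928) = 0.0963

0.0963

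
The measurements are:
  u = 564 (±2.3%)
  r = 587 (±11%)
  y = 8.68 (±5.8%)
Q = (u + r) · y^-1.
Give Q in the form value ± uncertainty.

133 ± 10.8

Let w = u + r = 1150. δw = √(δu² + δr²) = √(168 + 4170) = 65.9, so δw/w = 0.0572.
Q is then a monomial in w, y:
δQ/Q = √((δw/w)² + (-1·δy/y)²) = √(0.00327 + 0.00336) = 0.0815
Q = 133, so δQ = 0.0815 × 133 = 10.8.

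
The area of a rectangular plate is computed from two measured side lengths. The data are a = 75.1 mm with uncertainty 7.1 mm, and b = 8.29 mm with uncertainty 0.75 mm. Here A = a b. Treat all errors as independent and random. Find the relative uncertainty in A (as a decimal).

0.131

Products/powers → add relative errors in quadrature, weighted by exponent:
  (1·δa/a)² = (1×0.0945)² = 0.00894;  (1·δb/b)² = (1×0.0905)² = 0.00818
δA/A = √(0.0171) = 0.131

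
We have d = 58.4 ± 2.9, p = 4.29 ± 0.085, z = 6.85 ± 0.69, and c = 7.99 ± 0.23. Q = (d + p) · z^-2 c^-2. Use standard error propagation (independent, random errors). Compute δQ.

Let u = d + p = 62.7. δu = √(δd² + δp²) = √(8.41 + 0.00723) = 2.90, so δu/u = 0.0463.
Q is then a monomial in u, z, c:
δQ/Q = √((δu/u)² + (-2·δz/z)² + (-2·δc/c)²) = √(0.00214 + 0.0406 + 0.00331) = 0.215
Q = 0.0209, so δQ = 0.215 × 0.0209 = 0.00449.

0.00449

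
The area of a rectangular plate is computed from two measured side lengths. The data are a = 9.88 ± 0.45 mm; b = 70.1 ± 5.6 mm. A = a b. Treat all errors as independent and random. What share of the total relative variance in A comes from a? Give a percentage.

24.5%

(δA/A)² = (1·δa/a)² + (1·δb/b)²
  a term: (1×0.0455)² = 0.00207
  b term: (1×0.0799)² = 0.00638
Total = 0.00846. Share from a = 0.00207/0.00846 = 0.245.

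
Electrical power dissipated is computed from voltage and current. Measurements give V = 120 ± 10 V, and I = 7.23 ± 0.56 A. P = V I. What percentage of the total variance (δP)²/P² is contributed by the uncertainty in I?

46.3%

(δP/P)² = (1·δV/V)² + (1·δI/I)²
  V term: (1×0.0833)² = 0.00694
  I term: (1×0.0775)² = 0.00600
Total = 0.0129. Share from I = 0.00600/0.0129 = 0.463.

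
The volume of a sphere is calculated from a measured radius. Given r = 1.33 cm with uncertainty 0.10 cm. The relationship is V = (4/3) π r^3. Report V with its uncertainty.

V is a product of powers, so relative uncertainties combine in quadrature:
  (3·δr/r)² = (3×0.0752)² = 0.0509
δV/V = √(0.0509) = 0.226
V = 9.85 cm^3, so δV = 0.226 × 9.85 = 2.22 cm^3.

9.85 ± 2.22 cm^3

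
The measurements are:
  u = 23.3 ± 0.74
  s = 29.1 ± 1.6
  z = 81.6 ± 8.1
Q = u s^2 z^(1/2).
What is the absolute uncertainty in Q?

22200

Products/powers → add relative errors in quadrature, weighted by exponent:
  (1·δu/u)² = (1×0.0318)² = 0.00101;  (2·δs/s)² = (2×0.0550)² = 0.0121;  (½·δz/z)² = (0.5×0.0993)² = 0.00246
δQ/Q = √(0.0156) = 0.125
Q = 1.78e+05, so δQ = 0.125 × 1.78e+05 = 22200.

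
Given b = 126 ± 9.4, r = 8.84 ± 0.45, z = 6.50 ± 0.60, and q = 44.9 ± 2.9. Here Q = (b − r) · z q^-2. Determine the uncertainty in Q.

0.0672

Let u = b − r = 117. δu = √(δb² + δr²) = √(88.4 + 0.203) = 9.41, so δu/u = 0.0803.
Q is then a monomial in u, z, q:
δQ/Q = √((δu/u)² + (1·δz/z)² + (-2·δq/q)²) = √(0.00645 + 0.00852 + 0.0167) = 0.178
Q = 0.378, so δQ = 0.178 × 0.378 = 0.0672.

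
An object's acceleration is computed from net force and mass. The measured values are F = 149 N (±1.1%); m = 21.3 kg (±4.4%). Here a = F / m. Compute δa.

0.317 m/s^2

For a monomial a ∝ F, m^-1, fractional errors add in quadrature:
  (1·δF/F)² = (1×0.0110)² = 0.000121;  (-1·δm/m)² = (-1×0.0440)² = 0.00194
δa/a = √(0.00206) = 0.0454
a = 7.00 m/s^2, so δa = 0.0454 × 7.00 = 0.317 m/s^2.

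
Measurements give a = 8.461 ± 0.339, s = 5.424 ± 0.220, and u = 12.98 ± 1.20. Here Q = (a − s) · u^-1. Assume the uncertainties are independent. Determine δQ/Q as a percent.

16.2%

Let w = a − s = 3.037. δw = √(δa² + δs²) = √(0.115 + 0.0484) = 0.404, so δw/w = 0.133.
Q is then a monomial in w, u:
δQ/Q = √((δw/w)² + (-1·δu/u)²) = √(0.0177 + 0.00855) = 0.162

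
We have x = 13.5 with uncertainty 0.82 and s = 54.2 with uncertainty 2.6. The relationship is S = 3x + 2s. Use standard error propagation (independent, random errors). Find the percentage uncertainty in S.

S is a linear combination, so absolute uncertainties add in quadrature:
  (3·δx)² = 6.05;  (2·δs)² = 27.0
δS = √(33.1) = 5.75
S = 149, so δS/S = 5.75/149 = 0.0386.

3.86%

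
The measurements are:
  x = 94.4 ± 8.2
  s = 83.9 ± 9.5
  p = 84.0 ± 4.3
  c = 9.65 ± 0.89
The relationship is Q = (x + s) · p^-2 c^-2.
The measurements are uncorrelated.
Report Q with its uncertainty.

Let u = x + s = 178. δu = √(δx² + δs²) = √(67.2 + 90.2) = 12.5, so δu/u = 0.0704.
Q is then a monomial in u, p, c:
δQ/Q = √((δu/u)² + (-2·δp/p)² + (-2·δc/c)²) = √(0.00495 + 0.0105 + 0.0340) = 0.222
Q = 0.000271, so δQ = 0.222 × 0.000271 = 6.03e-05.

(2.71 ± 0.603) × 10^-4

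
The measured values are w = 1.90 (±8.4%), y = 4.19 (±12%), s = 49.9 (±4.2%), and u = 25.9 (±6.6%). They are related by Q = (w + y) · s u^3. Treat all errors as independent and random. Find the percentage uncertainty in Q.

22.0%

Let h = w + y = 6.09. δh = √(δw² + δy²) = √(0.0255 + 0.253) = 0.528, so δh/h = 0.0866.
Q is then a monomial in h, s, u:
δQ/Q = √((δh/h)² + (1·δs/s)² + (3·δu/u)²) = √(0.00750 + 0.00176 + 0.0392) = 0.220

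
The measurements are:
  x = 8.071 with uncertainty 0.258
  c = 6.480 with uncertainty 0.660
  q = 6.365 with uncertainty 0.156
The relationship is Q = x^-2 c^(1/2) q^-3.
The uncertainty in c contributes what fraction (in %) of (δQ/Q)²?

(δQ/Q)² = (-2·δx/x)² + (½·δc/c)² + (-3·δq/q)²
  x term: (-2×0.0320)² = 0.00409
  c term: (0.5×0.102)² = 0.00259
  q term: (-3×0.0245)² = 0.00541
Total = 0.0121. Share from c = 0.00259/0.0121 = 0.215.

21.5%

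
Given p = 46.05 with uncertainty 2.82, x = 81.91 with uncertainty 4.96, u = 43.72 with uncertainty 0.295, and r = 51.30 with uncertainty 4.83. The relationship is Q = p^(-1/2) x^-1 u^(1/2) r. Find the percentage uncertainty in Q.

11.6%

Relative error in a monomial: (δQ/Q)² = Σ (nᵢ · δxᵢ/xᵢ)².
  (−½·δp/p)² = (-0.5×0.0612)² = 0.000938;  (-1·δx/x)² = (-1×0.0606)² = 0.00367;  (½·δu/u)² = (0.5×0.00675)² = 1.14e-05;  (1·δr/r)² = (1×0.0942)² = 0.00886
δQ/Q = √(0.0135) = 0.116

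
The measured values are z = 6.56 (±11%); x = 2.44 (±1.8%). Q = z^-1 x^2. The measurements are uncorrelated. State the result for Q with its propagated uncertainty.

Q is a product of powers, so relative uncertainties combine in quadrature:
  (-1·δz/z)² = (-1×0.110)² = 0.0121;  (2·δx/x)² = (2×0.0180)² = 0.00130
δQ/Q = √(0.0134) = 0.116
Q = 0.908, so δQ = 0.116 × 0.908 = 0.105.

0.908 ± 0.105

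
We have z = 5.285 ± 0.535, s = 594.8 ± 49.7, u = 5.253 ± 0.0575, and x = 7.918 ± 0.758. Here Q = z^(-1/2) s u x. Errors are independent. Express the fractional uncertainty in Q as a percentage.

13.7%

Relative error in a monomial: (δQ/Q)² = Σ (nᵢ · δxᵢ/xᵢ)².
  (−½·δz/z)² = (-0.5×0.101)² = 0.00256;  (1·δs/s)² = (1×0.0836)² = 0.00698;  (1·δu/u)² = (1×0.0109)² = 0.000120;  (1·δx/x)² = (1×0.0957)² = 0.00916
δQ/Q = √(0.0188) = 0.137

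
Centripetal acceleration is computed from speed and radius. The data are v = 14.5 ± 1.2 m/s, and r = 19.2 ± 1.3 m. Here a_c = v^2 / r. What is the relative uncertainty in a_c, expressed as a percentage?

17.9%

Each factor contributes (exponent × relative error)² to (δa_c/a_c)²:
  (2·δv/v)² = (2×0.0828)² = 0.0274;  (-1·δr/r)² = (-1×0.0677)² = 0.00458
δa_c/a_c = √(0.0320) = 0.179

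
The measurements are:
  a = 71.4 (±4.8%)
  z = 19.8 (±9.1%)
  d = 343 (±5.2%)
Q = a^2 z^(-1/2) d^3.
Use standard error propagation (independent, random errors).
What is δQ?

Since Q is a product/quotient, work with relative uncertainties:
  (2·δa/a)² = (2×0.0480)² = 0.00922;  (−½·δz/z)² = (-0.5×0.0910)² = 0.00207;  (3·δd/d)² = (3×0.0520)² = 0.0243
δQ/Q = √(0.0356) = 0.189
Q = 4.62e+10, so δQ = 0.189 × 4.62e+10 = 8.73e+09.

8.73e+09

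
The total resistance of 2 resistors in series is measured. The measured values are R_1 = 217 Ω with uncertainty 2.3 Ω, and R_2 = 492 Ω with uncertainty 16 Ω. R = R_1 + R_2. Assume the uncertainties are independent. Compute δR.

Absolute uncertainties add in quadrature for a linear combination:
  (δR_1)² = 5.29;  (δR_2)² = 256
δR = √(261) = 16.2 Ω

16.2 Ω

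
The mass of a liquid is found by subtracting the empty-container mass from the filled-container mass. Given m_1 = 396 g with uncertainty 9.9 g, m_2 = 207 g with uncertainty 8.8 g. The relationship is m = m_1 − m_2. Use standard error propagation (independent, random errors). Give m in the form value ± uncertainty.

189 ± 13.2 g

Each term contributes (cᵢ δxᵢ)² to (δm)²:
  (δm_1)² = 98.0;  (δm_2)² = 77.4
δm = √(175) = 13.2 g
m = 189 g.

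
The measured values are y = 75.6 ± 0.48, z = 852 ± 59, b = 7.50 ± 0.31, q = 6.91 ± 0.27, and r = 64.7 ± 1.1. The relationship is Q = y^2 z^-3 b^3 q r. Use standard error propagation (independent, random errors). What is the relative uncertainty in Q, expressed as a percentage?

Each factor contributes (exponent × relative error)² to (δQ/Q)²:
  (2·δy/y)² = (2×0.00635)² = 0.000161;  (-3·δz/z)² = (-3×0.0692)² = 0.0432;  (3·δb/b)² = (3×0.0413)² = 0.0154;  (1·δq/q)² = (1×0.0391)² = 0.00153;  (1·δr/r)² = (1×0.0170)² = 0.000289
δQ/Q = √(0.0605) = 0.246

24.6%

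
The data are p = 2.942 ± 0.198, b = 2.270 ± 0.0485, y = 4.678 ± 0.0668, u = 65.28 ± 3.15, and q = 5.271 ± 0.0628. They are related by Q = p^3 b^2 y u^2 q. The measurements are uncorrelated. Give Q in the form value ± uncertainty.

For a monomial Q ∝ p^3, b^2, y, u^2, q, fractional errors add in quadrature:
  (3·δp/p)² = (3×0.0673)² = 0.0408;  (2·δb/b)² = (2×0.0214)² = 0.00183;  (1·δy/y)² = (1×0.0143)² = 0.000204;  (2·δu/u)² = (2×0.0483)² = 0.00931;  (1·δq/q)² = (1×0.0119)² = 0.000142
δQ/Q = √(0.0523) = 0.229
Q = 1.379e+07, so δQ = 0.229 × 1.379e+07 = 3.15e+06.

(1.379 ± 0.315) × 10^7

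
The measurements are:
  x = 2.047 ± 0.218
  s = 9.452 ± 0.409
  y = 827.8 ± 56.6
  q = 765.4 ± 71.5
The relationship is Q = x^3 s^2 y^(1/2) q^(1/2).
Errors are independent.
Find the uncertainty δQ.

2.05e+05

Each factor contributes (exponent × relative error)² to (δQ/Q)²:
  (3·δx/x)² = (3×0.106)² = 0.102;  (2·δs/s)² = (2×0.0433)² = 0.00749;  (½·δy/y)² = (0.5×0.0684)² = 0.00117;  (½·δq/q)² = (0.5×0.0934)² = 0.00218
δQ/Q = √(0.113) = 0.336
Q = 610000, so δQ = 0.336 × 610000 = 2.05e+05.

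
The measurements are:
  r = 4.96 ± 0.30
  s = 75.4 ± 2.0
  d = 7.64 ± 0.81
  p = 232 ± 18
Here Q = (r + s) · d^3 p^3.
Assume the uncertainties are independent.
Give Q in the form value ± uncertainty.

Let u = r + s = 80.4. δu = √(δr² + δs²) = √(0.0900 + 4.00) = 2.02, so δu/u = 0.0252.
Q is then a monomial in u, d, p:
δQ/Q = √((δu/u)² + (3·δd/d)² + (3·δp/p)²) = √(0.000633 + 0.101 + 0.0542) = 0.395
Q = 4.47e+11, so δQ = 0.395 × 4.47e+11 = 1.77e+11.

(4.47 ± 1.77) × 10^11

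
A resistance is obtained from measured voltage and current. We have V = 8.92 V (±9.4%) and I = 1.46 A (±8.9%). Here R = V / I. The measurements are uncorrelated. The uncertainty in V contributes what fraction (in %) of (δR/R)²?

52.7%

(δR/R)² = (1·δV/V)² + (-1·δI/I)²
  V term: (1×0.0940)² = 0.00884
  I term: (-1×0.0890)² = 0.00792
Total = 0.0168. Share from V = 0.00884/0.0168 = 0.527.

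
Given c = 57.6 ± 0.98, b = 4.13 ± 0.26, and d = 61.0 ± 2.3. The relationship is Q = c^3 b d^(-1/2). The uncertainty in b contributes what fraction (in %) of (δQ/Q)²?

(δQ/Q)² = (3·δc/c)² + (1·δb/b)² + (−½·δd/d)²
  c term: (3×0.0170)² = 0.00261
  b term: (1×0.0630)² = 0.00396
  d term: (-0.5×0.0377)² = 0.000355
Total = 0.00692. Share from b = 0.00396/0.00692 = 0.572.

57.2%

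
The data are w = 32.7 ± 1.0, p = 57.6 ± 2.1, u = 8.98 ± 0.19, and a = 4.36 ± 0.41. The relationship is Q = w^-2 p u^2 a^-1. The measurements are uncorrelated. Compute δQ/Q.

0.125

Since Q is a product/quotient, work with relative uncertainties:
  (-2·δw/w)² = (-2×0.0306)² = 0.00374;  (1·δp/p)² = (1×0.0365)² = 0.00133;  (2·δu/u)² = (2×0.0212)² = 0.00179;  (-1·δa/a)² = (-1×0.0940)² = 0.00884
δQ/Q = √(0.0157) = 0.125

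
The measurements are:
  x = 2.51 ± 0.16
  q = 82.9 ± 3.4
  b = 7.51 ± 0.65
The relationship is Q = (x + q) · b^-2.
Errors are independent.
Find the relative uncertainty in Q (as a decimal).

Let u = x + q = 85.4. δu = √(δx² + δq²) = √(0.0256 + 11.6) = 3.40, so δu/u = 0.0399.
Q is then a monomial in u, b:
δQ/Q = √((δu/u)² + (-2·δb/b)²) = √(0.00159 + 0.0300) = 0.178

0.178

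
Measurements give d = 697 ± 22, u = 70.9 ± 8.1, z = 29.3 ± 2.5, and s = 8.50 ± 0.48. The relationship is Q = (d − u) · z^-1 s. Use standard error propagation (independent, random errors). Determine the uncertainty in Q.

19.8

Let w = d − u = 626. δw = √(δd² + δu²) = √(484 + 65.6) = 23.4, so δw/w = 0.0374.
Q is then a monomial in w, z, s:
δQ/Q = √((δw/w)² + (-1·δz/z)² + (1·δs/s)²) = √(0.00140 + 0.00728 + 0.00319) = 0.109
Q = 182, so δQ = 0.109 × 182 = 19.8.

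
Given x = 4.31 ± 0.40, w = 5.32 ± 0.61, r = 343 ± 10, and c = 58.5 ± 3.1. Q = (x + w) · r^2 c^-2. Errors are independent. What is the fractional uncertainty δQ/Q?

Let u = x + w = 9.63. δu = √(δx² + δw²) = √(0.160 + 0.372) = 0.729, so δu/u = 0.0757.
Q is then a monomial in u, r, c:
δQ/Q = √((δu/u)² + (2·δr/r)² + (-2·δc/c)²) = √(0.00574 + 0.00340 + 0.0112) = 0.143

0.143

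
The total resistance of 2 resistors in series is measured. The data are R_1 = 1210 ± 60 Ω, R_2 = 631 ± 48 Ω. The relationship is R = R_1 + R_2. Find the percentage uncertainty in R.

4.17%

Each term contributes (cᵢ δxᵢ)² to (δR)²:
  (δR_1)² = 3600;  (δR_2)² = 2300
δR = √(5900) = 76.8 Ω
R = 1840 Ω, so δR/R = 76.8/1840 = 0.0417.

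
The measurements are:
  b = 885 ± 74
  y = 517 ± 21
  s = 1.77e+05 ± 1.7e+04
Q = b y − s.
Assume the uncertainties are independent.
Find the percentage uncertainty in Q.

16.3%

Let p = b·y = 4.58e+05. δp/p = √((1·δb/b)² + (1·δy/y)²) = √(0.00699 + 0.00165) = 0.0930, so δp = 42500.
Q = p − s: δQ = √(δp² + δs²) = √(1.81e+09 + 2.89e+08) = 45800
Q = 2.81e+05, so δQ/Q = 45800/2.81e+05 = 0.163.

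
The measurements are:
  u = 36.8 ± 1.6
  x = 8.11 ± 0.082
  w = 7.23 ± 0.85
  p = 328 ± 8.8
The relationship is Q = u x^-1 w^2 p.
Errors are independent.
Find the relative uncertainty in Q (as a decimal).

Each factor contributes (exponent × relative error)² to (δQ/Q)²:
  (1·δu/u)² = (1×0.0435)² = 0.00189;  (-1·δx/x)² = (-1×0.0101)² = 0.000102;  (2·δw/w)² = (2×0.118)² = 0.0553;  (1·δp/p)² = (1×0.0268)² = 0.000720
δQ/Q = √(0.0580) = 0.241

0.241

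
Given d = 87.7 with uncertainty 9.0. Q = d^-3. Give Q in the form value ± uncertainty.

(1.48 ± 0.456) × 10^-6

Q ∝ d^-3, so δQ/Q = |-3| · δd/d = 3 × 0.103 = 0.308.
Q = 1.48e-06, so δQ = 0.308 × 1.48e-06 = 4.56e-07.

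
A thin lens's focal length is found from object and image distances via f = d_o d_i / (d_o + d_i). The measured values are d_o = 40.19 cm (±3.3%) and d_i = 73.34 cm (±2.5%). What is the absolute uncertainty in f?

∂f/∂d_o = (d_i/(d_o+d_i))² = 0.417;  ∂f/∂d_i = (d_o/(d_o+d_i))² = 0.125
δf = √((∂f/∂d_o · δd_o)² + (∂f/∂d_i · δd_i)²) = √(0.306 + 0.0528) = 0.599 cm

0.599 cm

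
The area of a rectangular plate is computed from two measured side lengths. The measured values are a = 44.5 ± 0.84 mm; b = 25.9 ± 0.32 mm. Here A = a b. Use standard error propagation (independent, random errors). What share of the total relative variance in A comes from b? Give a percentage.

(δA/A)² = (1·δa/a)² + (1·δb/b)²
  a term: (1×0.0189)² = 0.000356
  b term: (1×0.0124)² = 0.000153
Total = 0.000509. Share from b = 0.000153/0.000509 = 0.300.

30.0%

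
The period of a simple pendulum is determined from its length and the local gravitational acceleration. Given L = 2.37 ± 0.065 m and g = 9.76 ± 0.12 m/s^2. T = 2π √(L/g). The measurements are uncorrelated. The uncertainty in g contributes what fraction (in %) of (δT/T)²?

(δT/T)² = (½·δL/L)² + (−½·δg/g)²
  L term: (0.5×0.0274)² = 0.000188
  g term: (-0.5×0.0123)² = 3.78e-05
Total = 0.000226. Share from g = 3.78e-05/0.000226 = 0.167.

16.7%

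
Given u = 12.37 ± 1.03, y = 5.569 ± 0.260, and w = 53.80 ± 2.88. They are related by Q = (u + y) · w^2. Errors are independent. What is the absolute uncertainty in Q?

Let h = u + y = 17.94. δh = √(δu² + δy²) = √(1.06 + 0.0676) = 1.06, so δh/h = 0.0592.
Q is then a monomial in h, w:
δQ/Q = √((δh/h)² + (2·δw/w)²) = √(0.00351 + 0.0115) = 0.122
Q = 51920, so δQ = 0.122 × 51920 = 6350.

6350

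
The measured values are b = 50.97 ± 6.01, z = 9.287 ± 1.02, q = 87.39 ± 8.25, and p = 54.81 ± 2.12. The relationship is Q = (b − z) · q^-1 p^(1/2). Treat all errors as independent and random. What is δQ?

0.618

Let u = b − z = 41.68. δu = √(δb² + δz²) = √(36.1 + 1.04) = 6.10, so δu/u = 0.146.
Q is then a monomial in u, q, p:
δQ/Q = √((δu/u)² + (-1·δq/q)² + (½·δp/p)²) = √(0.0214 + 0.00891 + 0.000374) = 0.175
Q = 3.531, so δQ = 0.175 × 3.531 = 0.618.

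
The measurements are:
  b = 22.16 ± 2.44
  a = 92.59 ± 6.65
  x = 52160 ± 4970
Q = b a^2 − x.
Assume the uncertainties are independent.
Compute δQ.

34700

Let p = b·a^2 = 190000. δp/p = √((1·δb/b)² + (2·δa/a)²) = √(0.0121 + 0.0206) = 0.181, so δp = 34400.
Q = p − x: δQ = √(δp² + δx²) = √(1.18e+09 + 2.47e+07) = 34700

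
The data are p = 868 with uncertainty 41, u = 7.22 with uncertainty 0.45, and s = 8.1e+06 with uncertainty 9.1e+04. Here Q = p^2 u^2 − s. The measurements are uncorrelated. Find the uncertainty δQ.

6.14e+06

Let w = p^2·u^2 = 3.93e+07. δw/w = √((2·δp/p)² + (2·δu/u)²) = √(0.00892 + 0.0155) = 0.156, so δw = 6.14e+06.
Q = w − s: δQ = √(δw² + δs²) = √(3.77e+13 + 8.28e+09) = 6.14e+06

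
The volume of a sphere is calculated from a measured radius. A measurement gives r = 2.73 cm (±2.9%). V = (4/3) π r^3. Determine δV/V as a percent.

Products/powers → add relative errors in quadrature, weighted by exponent:
  (3·δr/r)² = (3×0.0290)² = 0.00757
δV/V = √(0.00757) = 0.0870

8.70%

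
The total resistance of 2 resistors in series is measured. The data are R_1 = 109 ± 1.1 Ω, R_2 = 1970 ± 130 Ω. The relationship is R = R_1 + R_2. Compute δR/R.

R is a linear combination, so absolute uncertainties add in quadrature:
  (δR_1)² = 1.21;  (δR_2)² = 16900
δR = √(16900) = 130 Ω
R = 2080 Ω, so δR/R = 130/2080 = 0.0625.

0.0625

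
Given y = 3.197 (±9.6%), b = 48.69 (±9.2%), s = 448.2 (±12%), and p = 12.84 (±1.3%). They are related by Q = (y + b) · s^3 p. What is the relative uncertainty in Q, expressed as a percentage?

37.0%

Let u = y + b = 51.89. δu = √(δy² + δb²) = √(0.0942 + 20.1) = 4.49, so δu/u = 0.0865.
Q is then a monomial in u, s, p:
δQ/Q = √((δu/u)² + (3·δs/s)² + (1·δp/p)²) = √(0.00749 + 0.130 + 0.000169) = 0.370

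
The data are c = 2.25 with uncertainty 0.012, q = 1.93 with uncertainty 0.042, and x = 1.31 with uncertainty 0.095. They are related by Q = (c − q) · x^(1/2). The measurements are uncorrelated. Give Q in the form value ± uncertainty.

0.366 ± 0.0517

Let u = c − q = 0.320. δu = √(δc² + δq²) = √(0.000144 + 0.00176) = 0.0437, so δu/u = 0.137.
Q is then a monomial in u, x:
δQ/Q = √((δu/u)² + (½·δx/x)²) = √(0.0186 + 0.00131) = 0.141
Q = 0.366, so δQ = 0.141 × 0.366 = 0.0517.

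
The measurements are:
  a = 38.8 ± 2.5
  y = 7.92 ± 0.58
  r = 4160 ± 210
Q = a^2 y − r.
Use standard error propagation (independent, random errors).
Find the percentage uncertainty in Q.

22.9%

Let p = a^2·y = 11900. δp/p = √((2·δa/a)² + (1·δy/y)²) = √(0.0166 + 0.00536) = 0.148, so δp = 1770.
Q = p − r: δQ = √(δp² + δr²) = √(3.12e+06 + 44100) = 1780
Q = 7760, so δQ/Q = 1780/7760 = 0.229.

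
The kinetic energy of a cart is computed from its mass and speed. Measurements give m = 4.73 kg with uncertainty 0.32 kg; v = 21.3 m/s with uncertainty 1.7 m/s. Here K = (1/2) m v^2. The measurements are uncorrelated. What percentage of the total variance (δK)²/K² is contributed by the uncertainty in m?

(δK/K)² = (1·δm/m)² + (2·δv/v)²
  m term: (1×0.0677)² = 0.00458
  v term: (2×0.0798)² = 0.0255
Total = 0.0301. Share from m = 0.00458/0.0301 = 0.152.

15.2%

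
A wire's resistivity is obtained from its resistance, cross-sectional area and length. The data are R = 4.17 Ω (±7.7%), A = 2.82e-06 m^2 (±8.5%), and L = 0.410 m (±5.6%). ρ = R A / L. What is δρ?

Products/powers → add relative errors in quadrature, weighted by exponent:
  (1·δR/R)² = (1×0.0770)² = 0.00593;  (1·δA/A)² = (1×0.0850)² = 0.00723;  (-1·δL/L)² = (-1×0.0560)² = 0.00314
δρ/ρ = √(0.0163) = 0.128
ρ = 2.87e-05 Ω·m, so δρ = 0.128 × 2.87e-05 = 3.66e-06 Ω·m.

3.66e-06 Ω·m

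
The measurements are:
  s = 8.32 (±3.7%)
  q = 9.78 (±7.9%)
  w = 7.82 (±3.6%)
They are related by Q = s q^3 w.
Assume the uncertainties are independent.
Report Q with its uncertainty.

60900 ± 14800

For a monomial Q ∝ s, q^3, w, fractional errors add in quadrature:
  (1·δs/s)² = (1×0.0370)² = 0.00137;  (3·δq/q)² = (3×0.0790)² = 0.0562;  (1·δw/w)² = (1×0.0360)² = 0.00130
δQ/Q = √(0.0588) = 0.243
Q = 60900, so δQ = 0.243 × 60900 = 14800.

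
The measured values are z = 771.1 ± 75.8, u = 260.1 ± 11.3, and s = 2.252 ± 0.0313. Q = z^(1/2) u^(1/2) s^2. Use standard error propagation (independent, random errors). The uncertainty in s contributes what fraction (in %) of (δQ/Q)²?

21.1%

(δQ/Q)² = (½·δz/z)² + (½·δu/u)² + (2·δs/s)²
  z term: (0.5×0.0983)² = 0.00242
  u term: (0.5×0.0434)² = 0.000472
  s term: (2×0.0139)² = 0.000773
Total = 0.00366. Share from s = 0.000773/0.00366 = 0.211.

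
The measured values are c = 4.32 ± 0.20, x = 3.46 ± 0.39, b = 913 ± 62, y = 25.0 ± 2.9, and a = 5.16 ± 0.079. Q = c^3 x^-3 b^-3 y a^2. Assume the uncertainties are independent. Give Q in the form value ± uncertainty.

(1.70 ± 0.741) × 10^-6

Products/powers → add relative errors in quadrature, weighted by exponent:
  (3·δc/c)² = (3×0.0463)² = 0.0193;  (-3·δx/x)² = (-3×0.113)² = 0.114;  (-3·δb/b)² = (-3×0.0679)² = 0.0415;  (1·δy/y)² = (1×0.116)² = 0.0135;  (2·δa/a)² = (2×0.0153)² = 0.000938
δQ/Q = √(0.190) = 0.435
Q = 1.7e-06, so δQ = 0.435 × 1.7e-06 = 7.41e-07.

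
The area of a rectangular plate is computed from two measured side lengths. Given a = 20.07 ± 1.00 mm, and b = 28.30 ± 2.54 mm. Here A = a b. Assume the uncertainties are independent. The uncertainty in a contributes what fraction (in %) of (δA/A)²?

23.6%

(δA/A)² = (1·δa/a)² + (1·δb/b)²
  a term: (1×0.0498)² = 0.00248
  b term: (1×0.0898)² = 0.00806
Total = 0.0105. Share from a = 0.00248/0.0105 = 0.236.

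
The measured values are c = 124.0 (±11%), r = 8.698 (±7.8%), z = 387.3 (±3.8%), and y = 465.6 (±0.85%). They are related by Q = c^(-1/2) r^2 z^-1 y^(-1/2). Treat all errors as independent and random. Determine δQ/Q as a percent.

17.0%

Relative error in a monomial: (δQ/Q)² = Σ (nᵢ · δxᵢ/xᵢ)².
  (−½·δc/c)² = (-0.5×0.110)² = 0.00302;  (2·δr/r)² = (2×0.0780)² = 0.0243;  (-1·δz/z)² = (-1×0.0380)² = 0.00144;  (−½·δy/y)² = (-0.5×0.00850)² = 1.81e-05
δQ/Q = √(0.0288) = 0.170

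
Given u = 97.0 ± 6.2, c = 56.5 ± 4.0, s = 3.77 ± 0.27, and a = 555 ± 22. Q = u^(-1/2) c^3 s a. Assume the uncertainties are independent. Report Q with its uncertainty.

Since Q is a product/quotient, work with relative uncertainties:
  (−½·δu/u)² = (-0.5×0.0639)² = 0.00102;  (3·δc/c)² = (3×0.0708)² = 0.0451;  (1·δs/s)² = (1×0.0716)² = 0.00513;  (1·δa/a)² = (1×0.0396)² = 0.00157
δQ/Q = √(0.0528) = 0.230
Q = 3.83e+07, so δQ = 0.230 × 3.83e+07 = 8.81e+06.

(3.83 ± 0.881) × 10^7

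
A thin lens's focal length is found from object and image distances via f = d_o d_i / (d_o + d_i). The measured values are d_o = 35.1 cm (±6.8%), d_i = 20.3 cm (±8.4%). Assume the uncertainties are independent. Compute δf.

∂f/∂d_o = (d_i/(d_o+d_i))² = 0.134;  ∂f/∂d_i = (d_o/(d_o+d_i))² = 0.401
δf = √((∂f/∂d_o · δd_o)² + (∂f/∂d_i · δd_i)²) = √(0.103 + 0.469) = 0.756 cm

0.756 cm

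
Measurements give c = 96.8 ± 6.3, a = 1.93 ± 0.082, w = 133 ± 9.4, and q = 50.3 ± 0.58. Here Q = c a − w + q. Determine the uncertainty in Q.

17.3

Let p = c·a = 187. δp/p = √((1·δc/c)² + (1·δa/a)²) = √(0.00424 + 0.00181) = 0.0777, so δp = 14.5.
Q = p − w + q: δQ = √(δp² + δw² + δq²) = √(211 + 88.4 + 0.336) = 17.3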